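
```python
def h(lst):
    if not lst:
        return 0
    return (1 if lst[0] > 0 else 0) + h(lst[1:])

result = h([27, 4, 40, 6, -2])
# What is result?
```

Count of positive elements in [27, 4, 40, 6, -2] = 4

Answer: 4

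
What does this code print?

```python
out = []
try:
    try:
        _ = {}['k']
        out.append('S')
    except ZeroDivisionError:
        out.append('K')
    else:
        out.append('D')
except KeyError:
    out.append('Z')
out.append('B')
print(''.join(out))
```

Execution trace: 'Z' (outer except KeyError) → 'B' (after the try/except). Output: ZB

Answer: ZB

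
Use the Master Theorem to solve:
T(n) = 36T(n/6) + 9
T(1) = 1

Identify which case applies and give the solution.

a=36, b=6, f(n)=9. log_6(36) = 2. Since c=0 < 2, Case 1 applies: T(n) = Θ(n^log_b(a)) = O(n^2).

Answer: O(n^2) - Case 1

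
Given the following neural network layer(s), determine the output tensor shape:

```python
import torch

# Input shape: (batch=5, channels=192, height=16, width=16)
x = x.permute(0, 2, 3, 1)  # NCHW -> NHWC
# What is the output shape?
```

Input: (5, 192, 16, 16) -> Output: (5, 16, 16, 192)

Answer: (5, 16, 16, 192)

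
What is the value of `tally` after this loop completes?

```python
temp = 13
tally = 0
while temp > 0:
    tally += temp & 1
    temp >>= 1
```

Count set bits in 13 (binary: 0b1101)
`tally` takes the values: 0 → 1 → 2 → 3

Answer: 3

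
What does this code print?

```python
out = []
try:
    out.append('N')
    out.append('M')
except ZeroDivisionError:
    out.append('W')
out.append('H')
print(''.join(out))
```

Execution trace: 'N' (try body) → 'M' (try body, no exception) → 'H' (after the try/except). Output: NMH

Answer: NMH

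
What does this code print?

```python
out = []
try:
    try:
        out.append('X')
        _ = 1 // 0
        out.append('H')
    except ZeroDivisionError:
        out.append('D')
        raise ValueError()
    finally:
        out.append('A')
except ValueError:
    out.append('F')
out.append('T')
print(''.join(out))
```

Execution trace: 'X' (inner try body) → 'D' (inner except ZeroDivisionError) → 'A' (inner finally) → 'F' (outer except ValueError) → 'T' (after the try/except). Output: XDAFT

Answer: XDAFT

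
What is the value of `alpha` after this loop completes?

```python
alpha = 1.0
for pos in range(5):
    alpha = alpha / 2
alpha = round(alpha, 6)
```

Halving LR 5 times: 1 / 2^5
`alpha` takes the values: 1.0 → 0.5 → 0.25 → 0.125 → 0.0625 → 0.03125

Answer: 0.03125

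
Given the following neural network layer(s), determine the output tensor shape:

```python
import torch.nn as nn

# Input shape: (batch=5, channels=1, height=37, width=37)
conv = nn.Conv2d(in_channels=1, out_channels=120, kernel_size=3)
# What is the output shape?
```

Input: (5, 1, 37, 37) -> Output: (5, 120, 35, 35)

Answer: (5, 120, 35, 35)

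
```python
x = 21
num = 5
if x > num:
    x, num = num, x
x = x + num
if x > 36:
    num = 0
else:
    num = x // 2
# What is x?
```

Trace:
`x = 21` → x = 21
`num = 5` → num = 5
`if x > num: ...` → x > num is True → x = 5; num = 21
`x = x + num` → x = 26
`if x > 36: ...` → x > 36 is False, take else branch → num = 13
So x = 26

Answer: 26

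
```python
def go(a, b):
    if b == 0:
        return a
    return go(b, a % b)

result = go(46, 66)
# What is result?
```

go(46, 66) -> go(66, 46) -> go(46, 20) -> go(20, 6) -> go(6, 2) -> go(2, 0) -> 2

Answer: 2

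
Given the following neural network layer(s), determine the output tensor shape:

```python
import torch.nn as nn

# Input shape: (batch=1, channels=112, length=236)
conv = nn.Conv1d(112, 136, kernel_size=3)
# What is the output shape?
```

Input: (1, 112, 236) -> Output: (1, 136, 234)

Answer: (1, 136, 234)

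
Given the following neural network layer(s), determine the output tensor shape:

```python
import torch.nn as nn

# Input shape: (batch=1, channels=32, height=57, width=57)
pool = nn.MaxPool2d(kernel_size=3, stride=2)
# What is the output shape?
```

Input: (1, 32, 57, 57) -> Output: (1, 32, 28, 28)

Answer: (1, 32, 28, 28)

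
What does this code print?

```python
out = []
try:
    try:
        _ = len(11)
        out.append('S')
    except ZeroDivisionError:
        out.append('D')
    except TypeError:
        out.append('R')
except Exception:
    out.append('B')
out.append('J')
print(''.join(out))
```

Execution trace: 'R' (inner except TypeError) → 'J' (after the try/except). Output: RJ

Answer: RJ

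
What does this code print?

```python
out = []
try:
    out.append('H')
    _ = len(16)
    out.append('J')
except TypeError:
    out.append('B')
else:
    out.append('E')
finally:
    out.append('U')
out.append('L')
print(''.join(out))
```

Execution trace: 'H' (try body) → 'B' (except TypeError) → 'U' (finally) → 'L' (after the try/except). Output: HBUL

Answer: HBUL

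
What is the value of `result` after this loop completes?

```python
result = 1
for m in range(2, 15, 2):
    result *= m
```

Product of even numbers 2 to 14
`result` takes the values: 1 → 2 → 8 → 48 → 384 → 3840 → 46080 → 645120

Answer: 645120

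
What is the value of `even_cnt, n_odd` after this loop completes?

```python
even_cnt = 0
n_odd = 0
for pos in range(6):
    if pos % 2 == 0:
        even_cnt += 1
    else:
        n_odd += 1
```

Count evens and odds in range(6)
`even_cnt, n_odd` takes the values: (0, 0) → (1, 0) → (1, 1) → (2, 1) → (2, 2) → (3, 2) → (3, 3)

Answer: 3, 3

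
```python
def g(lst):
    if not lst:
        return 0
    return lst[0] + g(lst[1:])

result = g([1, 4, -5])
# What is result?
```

1 + 4 + (-5) + 0 = 0

Answer: 0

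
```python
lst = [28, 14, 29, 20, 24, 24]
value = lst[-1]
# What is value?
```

Trace:
`lst = [28, 14, 29, 20, 24, 24]` → lst = [28, 14, 29, 20, 24, 24]
`value = lst[-1]` → value = 24
So value = 24

Answer: 24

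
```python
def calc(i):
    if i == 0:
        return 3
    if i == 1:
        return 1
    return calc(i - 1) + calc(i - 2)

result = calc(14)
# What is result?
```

Build up from base cases: calc(0)=3, calc(1)=1, calc(2)=4, calc(3)=5, calc(4)=9, calc(5)=14, calc(6)=23, ..., calc(14)=1076

Answer: 1076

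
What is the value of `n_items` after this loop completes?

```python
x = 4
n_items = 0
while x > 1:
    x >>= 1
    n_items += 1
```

Count right shifts until 1
`n_items` takes the values: 0 → 1 → 2

Answer: 2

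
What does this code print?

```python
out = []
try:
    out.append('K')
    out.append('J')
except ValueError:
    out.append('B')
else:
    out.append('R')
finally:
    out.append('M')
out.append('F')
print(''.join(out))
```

Execution trace: 'K' (try body) → 'J' (try body, no exception) → 'R' (else) → 'M' (finally) → 'F' (after the try/except). Output: KJRMF

Answer: KJRMF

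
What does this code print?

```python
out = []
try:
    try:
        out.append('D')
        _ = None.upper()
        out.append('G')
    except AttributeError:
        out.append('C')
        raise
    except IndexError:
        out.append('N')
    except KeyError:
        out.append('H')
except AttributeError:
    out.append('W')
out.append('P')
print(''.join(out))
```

Execution trace: 'D' (inner try body) → 'C' (inner except AttributeError) → 'W' (outer except AttributeError) → 'P' (after the try/except). Output: DCWP

Answer: DCWP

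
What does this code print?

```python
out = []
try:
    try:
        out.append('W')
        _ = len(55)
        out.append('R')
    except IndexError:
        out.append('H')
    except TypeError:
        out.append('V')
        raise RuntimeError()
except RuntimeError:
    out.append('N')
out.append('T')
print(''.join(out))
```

Execution trace: 'W' (inner try body) → 'V' (inner except TypeError) → 'N' (outer except RuntimeError) → 'T' (after the try/except). Output: WVNT

Answer: WVNT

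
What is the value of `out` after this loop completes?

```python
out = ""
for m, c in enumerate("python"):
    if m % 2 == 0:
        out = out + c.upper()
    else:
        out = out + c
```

Uppercase even positions in 'python'
`out` takes the values: "" → "P" → "Py" → "PyT" → "PyTh" → "PyThO" → "PyThOn"

Answer: "PyThOn"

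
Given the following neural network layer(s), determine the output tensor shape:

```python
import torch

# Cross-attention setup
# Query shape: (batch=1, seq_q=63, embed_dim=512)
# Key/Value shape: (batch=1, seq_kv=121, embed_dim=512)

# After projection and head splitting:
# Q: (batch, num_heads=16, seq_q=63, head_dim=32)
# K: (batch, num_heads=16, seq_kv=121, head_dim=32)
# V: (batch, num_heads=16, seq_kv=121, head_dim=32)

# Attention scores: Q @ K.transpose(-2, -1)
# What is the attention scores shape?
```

Input: (1, 63, 512) -> Output: (1, 16, 63, 121)

Answer: (1, 16, 63, 121)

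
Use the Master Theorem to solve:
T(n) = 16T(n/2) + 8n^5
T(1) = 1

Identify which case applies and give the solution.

a=16, b=2, f(n)=8n^5. log_2(16) = 4. Since c=5 > 4 and the regularity condition holds (16(n/2)^5 = (16/2^5)n^5 with 16/2^5 < 1), Case 3 applies: T(n) = Θ(f(n)) = O(n^5).

Answer: O(n^5) - Case 3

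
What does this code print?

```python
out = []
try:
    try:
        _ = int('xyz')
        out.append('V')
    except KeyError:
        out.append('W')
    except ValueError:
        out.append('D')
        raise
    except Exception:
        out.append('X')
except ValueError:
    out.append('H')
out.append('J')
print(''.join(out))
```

Execution trace: 'D' (inner except ValueError) → 'H' (outer except ValueError) → 'J' (after the try/except). Output: DHJ

Answer: DHJ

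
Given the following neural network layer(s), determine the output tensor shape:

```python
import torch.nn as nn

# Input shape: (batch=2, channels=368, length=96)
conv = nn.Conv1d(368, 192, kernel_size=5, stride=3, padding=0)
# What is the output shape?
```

Input: (2, 368, 96) -> Output: (2, 192, 31)

Answer: (2, 192, 31)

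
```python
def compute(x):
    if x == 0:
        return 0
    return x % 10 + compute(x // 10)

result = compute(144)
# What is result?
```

Sum of digits of 144: 4 + 4 + 1 = 9

Answer: 9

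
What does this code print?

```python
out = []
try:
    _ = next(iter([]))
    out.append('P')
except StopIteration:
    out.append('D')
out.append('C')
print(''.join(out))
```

Execution trace: 'D' (except StopIteration) → 'C' (after the try/except). Output: DC

Answer: DC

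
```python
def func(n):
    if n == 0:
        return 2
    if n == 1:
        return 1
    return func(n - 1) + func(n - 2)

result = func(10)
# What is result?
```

Build up from base cases: func(0)=2, func(1)=1, func(2)=3, func(3)=4, func(4)=7, func(5)=11, func(6)=18, ..., func(10)=123

Answer: 123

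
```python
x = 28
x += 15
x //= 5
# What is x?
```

Trace:
`x = 28` → x = 28
`x += 15` → x = 43
`x //= 5` → x = 8
So x = 8

Answer: 8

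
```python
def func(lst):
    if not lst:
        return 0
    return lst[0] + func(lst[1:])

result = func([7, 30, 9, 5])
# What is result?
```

7 + 30 + 9 + 5 + 0 = 51

Answer: 51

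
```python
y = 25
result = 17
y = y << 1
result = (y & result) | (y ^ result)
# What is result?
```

Trace:
`y = 25` → y = 25
`result = 17` → result = 17
`y = y << 1` → y = 50
`result = (y & result) | (y ^ result)` → result = 51
So result = 51

Answer: 51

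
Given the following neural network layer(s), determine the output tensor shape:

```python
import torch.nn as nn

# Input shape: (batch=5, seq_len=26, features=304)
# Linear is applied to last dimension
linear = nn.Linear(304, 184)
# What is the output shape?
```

Input: (5, 26, 304) -> Output: (5, 26, 184)

Answer: (5, 26, 184)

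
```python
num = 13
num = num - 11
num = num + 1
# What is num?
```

Trace:
`num = 13` → num = 13
`num = num - 11` → num = 2
`num = num + 1` → num = 3
So num = 3

Answer: 3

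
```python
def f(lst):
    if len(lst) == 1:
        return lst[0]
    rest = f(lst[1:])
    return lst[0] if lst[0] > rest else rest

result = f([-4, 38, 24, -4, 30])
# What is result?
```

Recursive max over [-4, 38, 24, -4, 30] = 38

Answer: 38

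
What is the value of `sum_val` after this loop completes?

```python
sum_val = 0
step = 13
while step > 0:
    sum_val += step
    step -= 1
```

Sum 13 down to 1
`sum_val` takes the values: 0 → 13 → 25 → 36 → 46 → 55 → 63 → 70 → 76 → 81 → 85 → 88 → 90 → 91

Answer: 91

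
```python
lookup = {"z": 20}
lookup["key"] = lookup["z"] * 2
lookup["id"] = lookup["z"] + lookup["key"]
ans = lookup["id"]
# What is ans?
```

Trace:
`lookup = {"z": 20}` → lookup = {'z': 20}
`lookup["key"] = lookup["z"] * 2` → lookup = {'z': 20, 'key': 40}
`lookup["id"] = lookup["z"] + lookup["key"]` → lookup = {'z': 20, 'key': 40, 'id': 60}
`ans = lookup["id"]` → ans = 60
So ans = 60

Answer: 60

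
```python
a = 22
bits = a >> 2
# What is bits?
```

Trace:
`a = 22` → a = 22
`bits = a >> 2` → bits = 5
So bits = 5

Answer: 5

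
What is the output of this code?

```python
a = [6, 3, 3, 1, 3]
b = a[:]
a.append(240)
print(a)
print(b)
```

Key concept: slice [:] creates copy.
Step by step:
`a = [6, 3, 3, 1, 3]` → a = [6, 3, 3, 1, 3]
`b = a[:]` → b = [6, 3, 3, 1, 3]
`a.append(240)` → a = [6, 3, 3, 1, 3, 240]
`print(a)` → prints [6, 3, 3, 1, 3, 240]
`print(b)` → prints [6, 3, 3, 1, 3]

Answer:
[6, 3, 3, 1, 3, 240]
[6, 3, 3, 1, 3]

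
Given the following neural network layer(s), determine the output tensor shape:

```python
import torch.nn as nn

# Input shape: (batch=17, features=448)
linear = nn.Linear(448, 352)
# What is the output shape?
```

Input: (17, 448) -> Output: (17, 352)

Answer: (17, 352)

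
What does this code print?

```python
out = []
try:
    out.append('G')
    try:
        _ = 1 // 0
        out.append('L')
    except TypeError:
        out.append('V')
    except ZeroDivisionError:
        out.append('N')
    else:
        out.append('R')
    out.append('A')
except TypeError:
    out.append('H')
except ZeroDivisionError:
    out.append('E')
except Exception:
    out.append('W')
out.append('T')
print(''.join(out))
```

Execution trace: 'G' (try body) → 'N' (inner except ZeroDivisionError) → 'A' (try body, no exception) → 'T' (after the try/except). Output: GNAT

Answer: GNAT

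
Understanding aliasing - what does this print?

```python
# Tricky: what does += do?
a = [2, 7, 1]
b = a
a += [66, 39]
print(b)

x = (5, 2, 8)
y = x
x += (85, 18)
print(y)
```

Key concept: += behavior differs for mutable vs immutable.
Step by step:
`a = [2, 7, 1]` → a = [2, 7, 1]
`b = a` → b = [2, 7, 1] (same object as a)
`a += [66, 39]` → a = [2, 7, 1, 66, 39] (same object as b); b = [2, 7, 1, 66, 39] (same object as a)
`print(b)` → prints [2, 7, 1, 66, 39]
`x = (5, 2, 8)` → x = (5, 2, 8)
`y = x` → y = (5, 2, 8)
`x += (85, 18)` → x = (5, 2, 8, 85, 18)
`print(y)` → prints (5, 2, 8)

Answer:
[2, 7, 1, 66, 39]
(5, 2, 8)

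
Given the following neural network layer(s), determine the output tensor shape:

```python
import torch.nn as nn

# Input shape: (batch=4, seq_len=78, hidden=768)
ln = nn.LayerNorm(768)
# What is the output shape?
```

Input: (4, 78, 768) -> Output: (4, 78, 768)

Answer: (4, 78, 768)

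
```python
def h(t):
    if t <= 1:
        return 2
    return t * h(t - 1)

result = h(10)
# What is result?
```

h(10) = 10 * 9 * 8 * 7 * 6 * 5 * 4 * 3 * 2 * 2 = 7257600

Answer: 7257600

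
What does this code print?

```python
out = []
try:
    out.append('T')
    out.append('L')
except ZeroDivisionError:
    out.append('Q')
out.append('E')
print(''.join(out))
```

Execution trace: 'T' (try body) → 'L' (try body, no exception) → 'E' (after the try/except). Output: TLE

Answer: TLE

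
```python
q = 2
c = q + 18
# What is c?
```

Trace:
`q = 2` → q = 2
`c = q + 18` → c = 20
So c = 20

Answer: 20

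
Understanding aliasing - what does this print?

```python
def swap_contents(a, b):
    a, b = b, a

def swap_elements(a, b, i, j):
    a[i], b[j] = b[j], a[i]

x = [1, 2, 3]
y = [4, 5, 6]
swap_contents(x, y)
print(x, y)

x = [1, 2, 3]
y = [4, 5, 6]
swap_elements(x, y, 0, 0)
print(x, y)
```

Key concept: parameter rebinding vs mutation.
Step by step:
`x = [1, 2, 3]` → x = [1, 2, 3]
`y = [4, 5, 6]` → y = [4, 5, 6]
`swap_contents(x, y)` → no visible change to tracked variables
`print(x, y)` → prints [1, 2, 3] [4, 5, 6]
`x = [1, 2, 3]` → x = [1, 2, 3]
`y = [4, 5, 6]` → y = [4, 5, 6]
`swap_elements(x, y, 0, 0)` → x = [4, 2, 3]; y = [1, 5, 6]
`print(x, y)` → prints [4, 2, 3] [1, 5, 6]

Answer:
[1, 2, 3] [4, 5, 6]
[4, 2, 3] [1, 5, 6]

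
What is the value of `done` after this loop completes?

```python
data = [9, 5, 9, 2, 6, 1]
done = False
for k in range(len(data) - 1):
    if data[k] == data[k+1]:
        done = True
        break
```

Check consecutive duplicates in [9, 5, 9, 2, 6, 1]
`done` takes the values: False

Answer: False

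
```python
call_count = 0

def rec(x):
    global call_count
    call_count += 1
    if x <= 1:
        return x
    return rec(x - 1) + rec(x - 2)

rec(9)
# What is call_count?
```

Calls(x) = 1 + Calls(x-1) + Calls(x-2); Calls(0)=Calls(1)=1. For x=9 this gives 109.

Answer: 109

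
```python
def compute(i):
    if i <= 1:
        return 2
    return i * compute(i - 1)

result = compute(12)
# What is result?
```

compute(12) = 12 * 11 * 10 * 9 * 8 * 7 * 6 * 5 * 4 * 3 * 2 * 2 = 958003200

Answer: 958003200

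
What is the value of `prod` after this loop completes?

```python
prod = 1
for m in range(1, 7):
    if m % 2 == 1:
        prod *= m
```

Product of odd numbers 1 to 6
`prod` takes the values: 1 → 3 → 15

Answer: 15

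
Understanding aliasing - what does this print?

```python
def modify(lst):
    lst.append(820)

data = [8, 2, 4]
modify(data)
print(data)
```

Key concept: function modifies passed list.
Step by step:
`data = [8, 2, 4]` → data = [8, 2, 4]
`modify(data)` → data = [8, 2, 4, 820]
`print(data)` → prints [8, 2, 4, 820]

Answer: [8, 2, 4, 820]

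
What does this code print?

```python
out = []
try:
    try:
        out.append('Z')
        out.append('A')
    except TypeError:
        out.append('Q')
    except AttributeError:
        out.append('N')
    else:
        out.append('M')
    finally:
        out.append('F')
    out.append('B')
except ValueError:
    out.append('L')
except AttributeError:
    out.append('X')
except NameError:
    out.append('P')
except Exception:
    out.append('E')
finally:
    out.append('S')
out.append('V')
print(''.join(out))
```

Execution trace: 'Z' (inner try body) → 'A' (inner try body, no exception) → 'M' (inner else) → 'F' (inner finally) → 'B' (try body, no exception) → 'S' (finally) → 'V' (after the try/except). Output: ZAMFBSV

Answer: ZAMFBSV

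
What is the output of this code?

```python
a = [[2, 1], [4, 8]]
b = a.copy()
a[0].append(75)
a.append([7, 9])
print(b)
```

Key concept: shallow copy with nested lists.
Step by step:
`a = [[2, 1], [4, 8]]` → a = [[2, 1], [4, 8]]
`b = a.copy()` → b = [[2, 1], [4, 8]]
`a[0].append(75)` → a = [[2, 1, 75], [4, 8]]; b = [[2, 1, 75], [4, 8]]
`a.append([7, 9])` → a = [[2, 1, 75], [4, 8], [7, 9]]
`print(b)` → prints [[2, 1, 75], [4, 8]]

Answer: [[2, 1, 75], [4, 8]]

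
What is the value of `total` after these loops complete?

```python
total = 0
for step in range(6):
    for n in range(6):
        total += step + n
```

Sum of all step+n for step,n in 6x6
`total` takes the values: 0 → 1 → 3 → 6 → 10 → 15 → 16 → 18 → 21 → 25 → 30 → 36 → 38 → 41 → 45 → 50 → 56 → 63 → 66 → 70 → 75 → 81 → 88 → 96 → 100 → 105 → 111 → 118 → 126 → 135 → 140 → 146 → 153 → 161 → 170 → 180

Answer: 180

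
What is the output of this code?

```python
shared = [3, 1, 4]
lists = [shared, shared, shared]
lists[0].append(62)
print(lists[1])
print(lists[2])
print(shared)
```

Key concept: list of same reference.
Step by step:
`shared = [3, 1, 4]` → shared = [3, 1, 4]
`lists = [shared, shared, shared]` → lists = [[3, 1, 4], [3, 1, 4], [3, 1, 4]]
`lists[0].append(62)` → shared = [3, 1, 4, 62]; lists = [[3, 1, 4, 62], [3, 1, 4, 62], [3, 1, 4, 62]]
`print(lists[1])` → prints [3, 1, 4, 62]
`print(lists[2])` → prints [3, 1, 4, 62]
`print(shared)` → prints [3, 1, 4, 62]

Answer:
[3, 1, 4, 62]
[3, 1, 4, 62]
[3, 1, 4, 62]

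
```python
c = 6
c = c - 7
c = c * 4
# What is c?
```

Trace:
`c = 6` → c = 6
`c = c - 7` → c = -1
`c = c * 4` → c = -4
So c = -4

Answer: -4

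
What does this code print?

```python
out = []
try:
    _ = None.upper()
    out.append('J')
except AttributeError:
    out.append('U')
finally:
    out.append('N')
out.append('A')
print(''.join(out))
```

Execution trace: 'U' (except AttributeError) → 'N' (finally) → 'A' (after the try/except). Output: UNA

Answer: UNA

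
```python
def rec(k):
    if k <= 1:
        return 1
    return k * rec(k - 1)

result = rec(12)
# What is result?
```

rec(12) = 12 * 11 * 10 * 9 * 8 * 7 * 6 * 5 * 4 * 3 * 2 * 1 = 479001600

Answer: 479001600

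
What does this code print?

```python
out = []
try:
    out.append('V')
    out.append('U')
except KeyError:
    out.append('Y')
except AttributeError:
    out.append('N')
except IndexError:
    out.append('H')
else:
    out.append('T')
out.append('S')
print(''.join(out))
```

Execution trace: 'V' (try body) → 'U' (try body, no exception) → 'T' (else) → 'S' (after the try/except). Output: VUTS

Answer: VUTS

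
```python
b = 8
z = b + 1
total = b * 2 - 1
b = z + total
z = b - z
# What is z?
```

Trace:
`b = 8` → b = 8
`z = b + 1` → z = 9
`total = b * 2 - 1` → total = 15
`b = z + total` → b = 24
`z = b - z` → z = 15
So z = 15

Answer: 15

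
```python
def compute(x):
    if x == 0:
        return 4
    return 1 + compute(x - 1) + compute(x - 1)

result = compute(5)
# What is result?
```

compute(x) = 1 + 2·compute(x-1), compute(0)=4. Closed form: (4+1)·2^5 - 1 = 159.

Answer: 159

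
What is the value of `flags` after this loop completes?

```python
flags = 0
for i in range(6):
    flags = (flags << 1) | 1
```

Build 6 consecutive 1-bits: 0b111111
`flags` takes the values: 0 → 1 → 3 → 7 → 15 → 31 → 63

Answer: 63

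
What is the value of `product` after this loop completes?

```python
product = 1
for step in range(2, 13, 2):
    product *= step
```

Product of even numbers 2 to 12
`product` takes the values: 1 → 2 → 8 → 48 → 384 → 3840 → 46080

Answer: 46080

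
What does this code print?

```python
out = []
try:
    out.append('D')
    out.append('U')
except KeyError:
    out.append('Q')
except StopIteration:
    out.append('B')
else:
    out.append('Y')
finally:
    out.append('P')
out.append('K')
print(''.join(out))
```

Execution trace: 'D' (try body) → 'U' (try body, no exception) → 'Y' (else) → 'P' (finally) → 'K' (after the try/except). Output: DUYPK

Answer: DUYPK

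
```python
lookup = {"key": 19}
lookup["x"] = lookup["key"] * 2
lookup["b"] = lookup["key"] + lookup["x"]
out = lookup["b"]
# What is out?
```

Trace:
`lookup = {"key": 19}` → lookup = {'key': 19}
`lookup["x"] = lookup["key"] * 2` → lookup = {'key': 19, 'x': 38}
`lookup["b"] = lookup["key"] + lookup["x"]` → lookup = {'key': 19, 'x': 38, 'b': 57}
`out = lookup["b"]` → out = 57
So out = 57

Answer: 57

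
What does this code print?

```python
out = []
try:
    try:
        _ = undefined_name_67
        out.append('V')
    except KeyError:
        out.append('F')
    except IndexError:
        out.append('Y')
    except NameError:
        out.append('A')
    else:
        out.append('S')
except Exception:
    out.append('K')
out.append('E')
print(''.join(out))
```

Execution trace: 'A' (inner except NameError) → 'E' (after the try/except). Output: AE

Answer: AE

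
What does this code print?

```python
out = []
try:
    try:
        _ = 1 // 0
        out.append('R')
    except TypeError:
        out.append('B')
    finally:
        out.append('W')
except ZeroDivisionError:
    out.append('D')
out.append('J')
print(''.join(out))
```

Execution trace: 'W' (inner finally) → 'D' (outer except ZeroDivisionError) → 'J' (after the try/except). Output: WDJ

Answer: WDJ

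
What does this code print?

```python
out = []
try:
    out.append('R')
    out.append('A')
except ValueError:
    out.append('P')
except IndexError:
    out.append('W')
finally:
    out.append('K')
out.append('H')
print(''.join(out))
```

Execution trace: 'R' (try body) → 'A' (try body, no exception) → 'K' (finally) → 'H' (after the try/except). Output: RAKH

Answer: RAKH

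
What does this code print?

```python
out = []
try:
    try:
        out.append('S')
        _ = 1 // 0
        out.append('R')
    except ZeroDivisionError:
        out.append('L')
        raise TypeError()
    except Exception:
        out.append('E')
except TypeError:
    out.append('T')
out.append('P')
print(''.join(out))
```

Execution trace: 'S' (inner try body) → 'L' (inner except ZeroDivisionError) → 'T' (outer except TypeError) → 'P' (after the try/except). Output: SLTP

Answer: SLTP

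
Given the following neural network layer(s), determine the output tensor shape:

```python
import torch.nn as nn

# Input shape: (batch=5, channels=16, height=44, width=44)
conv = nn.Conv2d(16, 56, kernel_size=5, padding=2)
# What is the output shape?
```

Input: (5, 16, 44, 44) -> Output: (5, 56, 44, 44)

Answer: (5, 56, 44, 44)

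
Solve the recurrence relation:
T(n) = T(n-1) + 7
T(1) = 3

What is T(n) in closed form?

Unrolling: T(n) = T(1) + 7·(n-1) = 3 + 7(n-1) = 7n - 4.

Answer: T(n) = 7n - 4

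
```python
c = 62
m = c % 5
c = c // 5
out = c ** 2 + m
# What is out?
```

Trace:
`c = 62` → c = 62
`m = c % 5` → m = 2
`c = c // 5` → c = 12
`out = c ** 2 + m` → out = 146
So out = 146

Answer: 146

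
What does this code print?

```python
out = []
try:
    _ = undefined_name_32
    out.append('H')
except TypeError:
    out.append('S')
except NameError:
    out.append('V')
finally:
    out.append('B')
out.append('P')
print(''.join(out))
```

Execution trace: 'V' (except NameError) → 'B' (finally) → 'P' (after the try/except). Output: VBP

Answer: VBP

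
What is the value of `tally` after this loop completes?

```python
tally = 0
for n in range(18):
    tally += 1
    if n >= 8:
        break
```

Loop breaks when n reaches 8, tally is 9
`tally` takes the values: 0 → 1 → 2 → 3 → 4 → 5 → 6 → 7 → 8 → 9

Answer: 9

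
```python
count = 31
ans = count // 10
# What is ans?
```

Trace:
`count = 31` → count = 31
`ans = count // 10` → ans = 3
So ans = 3

Answer: 3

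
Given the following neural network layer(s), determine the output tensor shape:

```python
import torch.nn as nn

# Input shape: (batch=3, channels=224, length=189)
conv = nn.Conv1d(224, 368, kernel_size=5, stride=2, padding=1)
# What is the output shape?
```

Input: (3, 224, 189) -> Output: (3, 368, 94)

Answer: (3, 368, 94)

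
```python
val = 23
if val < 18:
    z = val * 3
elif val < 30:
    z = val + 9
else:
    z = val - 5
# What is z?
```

Trace:
`val = 23` → val = 23
`if val < 18: ...` → val < 18 is False, val < 30 is True → z = 32
So z = 32

Answer: 32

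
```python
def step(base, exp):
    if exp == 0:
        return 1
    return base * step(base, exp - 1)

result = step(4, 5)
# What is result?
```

step(4, 5) = 4 * 4 * 4 * 4 * 4 = 1024

Answer: 1024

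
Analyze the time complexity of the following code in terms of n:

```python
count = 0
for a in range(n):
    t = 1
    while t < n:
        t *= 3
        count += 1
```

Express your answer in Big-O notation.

Each loop level contributes: n × log n. Multiplying the contributions gives O(n log n).

Answer: O(n log n)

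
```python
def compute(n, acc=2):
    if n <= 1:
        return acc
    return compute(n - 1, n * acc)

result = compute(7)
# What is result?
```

Accumulator trace (n, acc): (7, 2) -> (6, 14) -> (5, 84) -> (4, 420) -> (3, 1680) -> (2, 5040) -> (1, 10080) -> return 10080

Answer: 10080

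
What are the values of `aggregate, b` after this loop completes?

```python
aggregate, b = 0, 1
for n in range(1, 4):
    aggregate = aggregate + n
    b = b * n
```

Sum and factorial of 1 to 3
`aggregate, b` takes the values: (0, 1) → (1, 1) → (3, 1) → (3, 2) → (6, 2) → (6, 6)

Answer: 6, 6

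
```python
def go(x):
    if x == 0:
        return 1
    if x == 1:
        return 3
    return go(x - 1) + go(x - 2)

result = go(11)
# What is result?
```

Build up from base cases: go(0)=1, go(1)=3, go(2)=4, go(3)=7, go(4)=11, go(5)=18, go(6)=29, ..., go(11)=322

Answer: 322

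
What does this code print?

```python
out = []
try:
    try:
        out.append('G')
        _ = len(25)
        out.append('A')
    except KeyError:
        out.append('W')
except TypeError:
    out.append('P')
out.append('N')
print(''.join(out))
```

Execution trace: 'G' (try body) → 'P' (outer except TypeError) → 'N' (after the try/except). Output: GPN

Answer: GPN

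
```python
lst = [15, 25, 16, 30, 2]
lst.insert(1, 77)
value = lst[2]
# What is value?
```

Trace:
`lst = [15, 25, 16, 30, 2]` → lst = [15, 25, 16, 30, 2]
`lst.insert(1, 77)` → lst = [15, 77, 25, 16, 30, 2]
`value = lst[2]` → value = 25
So value = 25

Answer: 25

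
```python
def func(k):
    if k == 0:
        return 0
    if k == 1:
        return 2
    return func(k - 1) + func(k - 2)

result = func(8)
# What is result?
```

Build up from base cases: func(0)=0, func(1)=2, func(2)=2, func(3)=4, func(4)=6, func(5)=10, func(6)=16, ..., func(8)=42

Answer: 42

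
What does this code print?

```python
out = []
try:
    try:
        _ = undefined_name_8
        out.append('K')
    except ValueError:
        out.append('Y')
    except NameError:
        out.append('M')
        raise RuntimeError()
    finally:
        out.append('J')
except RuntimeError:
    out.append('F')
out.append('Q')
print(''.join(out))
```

Execution trace: 'M' (inner except NameError) → 'J' (inner finally) → 'F' (outer except RuntimeError) → 'Q' (after the try/except). Output: MJFQ

Answer: MJFQ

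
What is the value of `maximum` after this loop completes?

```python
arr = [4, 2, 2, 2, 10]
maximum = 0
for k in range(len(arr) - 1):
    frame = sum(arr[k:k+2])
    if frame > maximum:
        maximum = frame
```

Max sum of 2-element window in [4, 2, 2, 2, 10]
`maximum` takes the values: 0 → 6 → 12

Answer: 12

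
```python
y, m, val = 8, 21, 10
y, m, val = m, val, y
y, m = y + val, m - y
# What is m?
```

Trace:
`y, m, val = 8, 21, 10` → y = 8; m = 21; val = 10
`y, m, val = m, val, y` → y = 21; m = 10; val = 8
`y, m = y + val, m - y` → y = 29; m = -11
So m = -11

Answer: -11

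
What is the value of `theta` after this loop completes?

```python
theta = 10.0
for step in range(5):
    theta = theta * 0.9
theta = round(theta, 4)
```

Exponential decay: 10.0 * 0.9^5
`theta` takes the values: 10.0 → 9.0 → 8.1 → 7.29 → 6.561 → 5.9049

Answer: 5.9049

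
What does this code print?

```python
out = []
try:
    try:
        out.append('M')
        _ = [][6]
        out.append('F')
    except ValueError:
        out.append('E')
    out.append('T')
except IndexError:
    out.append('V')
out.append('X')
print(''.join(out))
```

Execution trace: 'M' (inner try body) → 'V' (except IndexError) → 'X' (after the try/except). Output: MVX

Answer: MVX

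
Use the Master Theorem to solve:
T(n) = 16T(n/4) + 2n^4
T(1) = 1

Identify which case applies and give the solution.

a=16, b=4, f(n)=2n^4. log_4(16) = 2. Since c=4 > 2 and the regularity condition holds (16(n/4)^4 = (16/4^4)n^4 with 16/4^4 < 1), Case 3 applies: T(n) = Θ(f(n)) = O(n^4).

Answer: O(n^4) - Case 3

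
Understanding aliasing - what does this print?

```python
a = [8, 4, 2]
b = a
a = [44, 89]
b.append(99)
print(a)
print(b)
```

Key concept: rebinding vs mutation: a is rebound to a new list, b still points at the original.
Step by step:
`a = [8, 4, 2]` → a = [8, 4, 2]
`b = a` → b = [8, 4, 2] (same object as a)
`a = [44, 89]` → a = [44, 89]
`b.append(99)` → b = [8, 4, 2, 99]
`print(a)` → prints [44, 89]
`print(b)` → prints [8, 4, 2, 99]

Answer:
[44, 89]
[8, 4, 2, 99]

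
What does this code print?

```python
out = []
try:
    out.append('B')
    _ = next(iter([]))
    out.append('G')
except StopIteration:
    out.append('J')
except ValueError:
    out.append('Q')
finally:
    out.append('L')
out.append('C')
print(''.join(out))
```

Execution trace: 'B' (try body) → 'J' (except StopIteration) → 'L' (finally) → 'C' (after the try/except). Output: BJLC

Answer: BJLC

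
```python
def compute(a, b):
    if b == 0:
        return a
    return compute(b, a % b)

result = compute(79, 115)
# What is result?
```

compute(79, 115) -> compute(115, 79) -> compute(79, 36) -> compute(36, 7) -> compute(7, 1) -> compute(1, 0) -> 1

Answer: 1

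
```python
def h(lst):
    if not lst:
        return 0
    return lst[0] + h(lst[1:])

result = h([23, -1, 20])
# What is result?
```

23 + (-1) + 20 + 0 = 42

Answer: 42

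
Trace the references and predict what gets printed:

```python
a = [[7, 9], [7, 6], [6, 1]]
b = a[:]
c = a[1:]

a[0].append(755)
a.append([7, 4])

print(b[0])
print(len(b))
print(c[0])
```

Key concept: slice with nested mutation.
Step by step:
`a = [[7, 9], [7, 6], [6, 1]]` → a = [[7, 9], [7, 6], [6, 1]]
`b = a[:]` → b = [[7, 9], [7, 6], [6, 1]]
`c = a[1:]` → c = [[7, 6], [6, 1]]
`a[0].append(755)` → a = [[7, 9, 755], [7, 6], [6, 1]]; b = [[7, 9, 755], [7, 6], [6, 1]]
`a.append([7, 4])` → a = [[7, 9, 755], [7, 6], [6, 1], [7, 4]]
`print(b[0])` → prints [7, 9, 755]
`print(len(b))` → prints 3
`print(c[0])` → prints [7, 6]

Answer:
[7, 9, 755]
3
[7, 6]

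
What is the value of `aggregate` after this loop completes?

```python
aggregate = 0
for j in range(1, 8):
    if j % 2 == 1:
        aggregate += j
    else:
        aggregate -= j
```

Add odd, subtract even
`aggregate` takes the values: 0 → 1 → -1 → 2 → -2 → 3 → -3 → 4

Answer: 4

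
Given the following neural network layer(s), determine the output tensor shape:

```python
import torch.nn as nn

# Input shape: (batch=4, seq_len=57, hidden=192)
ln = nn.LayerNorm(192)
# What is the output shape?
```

Input: (4, 57, 192) -> Output: (4, 57, 192)

Answer: (4, 57, 192)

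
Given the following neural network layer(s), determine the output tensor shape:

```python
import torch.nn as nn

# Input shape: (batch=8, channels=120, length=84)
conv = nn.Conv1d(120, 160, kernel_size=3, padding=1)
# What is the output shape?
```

Input: (8, 120, 84) -> Output: (8, 160, 84)

Answer: (8, 160, 84)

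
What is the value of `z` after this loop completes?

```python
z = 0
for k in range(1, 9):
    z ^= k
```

XOR of 1 to 8
`z` takes the values: 0 → 1 → 3 → 0 → 4 → 1 → 7 → 0 → 8

Answer: 8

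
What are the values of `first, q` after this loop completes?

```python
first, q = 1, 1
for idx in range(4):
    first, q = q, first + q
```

Fibonacci: after 4 iterations
`first, q` takes the values: (1, 1) → (1, 2) → (2, 3) → (3, 5) → (5, 8)

Answer: 5, 8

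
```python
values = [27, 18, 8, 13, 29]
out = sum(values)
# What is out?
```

Trace:
`values = [27, 18, 8, 13, 29]` → values = [27, 18, 8, 13, 29]
`out = sum(values)` → out = 95
So out = 95

Answer: 95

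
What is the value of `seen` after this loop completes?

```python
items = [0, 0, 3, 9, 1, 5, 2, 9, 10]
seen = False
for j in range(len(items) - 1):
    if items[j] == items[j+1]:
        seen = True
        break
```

Check consecutive duplicates in [0, 0, 3, 9, 1, 5, 2, 9, 10]
`seen` takes the values: False → True

Answer: True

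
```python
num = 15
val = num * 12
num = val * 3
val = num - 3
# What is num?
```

Trace:
`num = 15` → num = 15
`val = num * 12` → val = 180
`num = val * 3` → num = 540
`val = num - 3` → val = 537
So num = 540

Answer: 540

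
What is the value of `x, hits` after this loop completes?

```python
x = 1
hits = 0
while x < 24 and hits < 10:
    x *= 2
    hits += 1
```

Double until >= 24 or 10 iterations
`x, hits` takes the values: (1, 0) → (2, 0) → (2, 1) → (4, 1) → (4, 2) → (8, 2) → (8, 3) → (16, 3) → (16, 4) → (32, 4) → (32, 5)

Answer: 32, 5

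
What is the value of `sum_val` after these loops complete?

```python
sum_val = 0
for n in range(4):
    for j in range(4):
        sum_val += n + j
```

Sum of all n+j for n,j in 4x4
`sum_val` takes the values: 0 → 1 → 3 → 6 → 7 → 9 → 12 → 16 → 18 → 21 → 25 → 30 → 33 → 37 → 42 → 48

Answer: 48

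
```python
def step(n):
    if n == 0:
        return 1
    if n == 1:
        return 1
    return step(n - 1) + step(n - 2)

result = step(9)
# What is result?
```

Build up from base cases: step(0)=1, step(1)=1, step(2)=2, step(3)=3, step(4)=5, step(5)=8, step(6)=13, ..., step(9)=55

Answer: 55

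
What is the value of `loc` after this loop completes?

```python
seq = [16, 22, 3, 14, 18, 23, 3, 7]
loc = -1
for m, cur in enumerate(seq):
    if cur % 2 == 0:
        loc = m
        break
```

First even number index in [16, 22, 3, 14, 18, 23, 3, 7]
`loc` takes the values: -1 → 0

Answer: 0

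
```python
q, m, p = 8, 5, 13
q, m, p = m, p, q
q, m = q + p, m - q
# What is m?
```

Trace:
`q, m, p = 8, 5, 13` → q = 8; m = 5; p = 13
`q, m, p = m, p, q` → q = 5; m = 13; p = 8
`q, m = q + p, m - q` → q = 13; m = 8
So m = 8

Answer: 8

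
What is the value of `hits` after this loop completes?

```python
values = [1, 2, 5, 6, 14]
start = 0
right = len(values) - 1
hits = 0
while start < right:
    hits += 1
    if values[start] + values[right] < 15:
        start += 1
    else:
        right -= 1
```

Steps to find pair summing to 15
`hits` takes the values: 0 → 1 → 2 → 3 → 4

Answer: 4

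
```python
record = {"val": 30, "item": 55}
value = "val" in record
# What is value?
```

Trace:
`record = {"val": 30, "item": 55}` → record = {'val': 30, 'item': 55}
`value = "val" in record` → value = True
So value = True

Answer: True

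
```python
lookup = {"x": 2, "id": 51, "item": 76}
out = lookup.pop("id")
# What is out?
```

Trace:
`lookup = {"x": 2, "id": 51, "item": 76}` → lookup = {'x': 2, 'id': 51, 'item': 76}
`out = lookup.pop("id")` → lookup = {'x': 2, 'item': 76}; out = 51
So out = 51

Answer: 51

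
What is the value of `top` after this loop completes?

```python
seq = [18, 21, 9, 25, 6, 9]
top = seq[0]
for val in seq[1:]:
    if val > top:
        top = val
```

Maximum of [18, 21, 9, 25, 6, 9]
`top` takes the values: 18 → 21 → 25

Answer: 25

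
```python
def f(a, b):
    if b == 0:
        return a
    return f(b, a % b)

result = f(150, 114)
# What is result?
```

f(150, 114) -> f(114, 36) -> f(36, 6) -> f(6, 0) -> 6

Answer: 6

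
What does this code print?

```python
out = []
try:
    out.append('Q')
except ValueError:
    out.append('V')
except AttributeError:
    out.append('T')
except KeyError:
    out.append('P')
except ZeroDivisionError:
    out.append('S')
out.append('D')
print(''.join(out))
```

Execution trace: 'Q' (try body, no exception) → 'D' (after the try/except). Output: QD

Answer: QD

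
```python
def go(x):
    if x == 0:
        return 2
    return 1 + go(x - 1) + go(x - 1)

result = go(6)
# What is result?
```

go(x) = 1 + 2·go(x-1), go(0)=2. Closed form: (2+1)·2^6 - 1 = 191.

Answer: 191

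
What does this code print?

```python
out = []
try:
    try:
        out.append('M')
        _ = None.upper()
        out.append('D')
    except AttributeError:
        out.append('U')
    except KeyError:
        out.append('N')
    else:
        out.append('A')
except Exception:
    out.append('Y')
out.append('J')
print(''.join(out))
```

Execution trace: 'M' (inner try body) → 'U' (inner except AttributeError) → 'J' (after the try/except). Output: MUJ

Answer: MUJ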